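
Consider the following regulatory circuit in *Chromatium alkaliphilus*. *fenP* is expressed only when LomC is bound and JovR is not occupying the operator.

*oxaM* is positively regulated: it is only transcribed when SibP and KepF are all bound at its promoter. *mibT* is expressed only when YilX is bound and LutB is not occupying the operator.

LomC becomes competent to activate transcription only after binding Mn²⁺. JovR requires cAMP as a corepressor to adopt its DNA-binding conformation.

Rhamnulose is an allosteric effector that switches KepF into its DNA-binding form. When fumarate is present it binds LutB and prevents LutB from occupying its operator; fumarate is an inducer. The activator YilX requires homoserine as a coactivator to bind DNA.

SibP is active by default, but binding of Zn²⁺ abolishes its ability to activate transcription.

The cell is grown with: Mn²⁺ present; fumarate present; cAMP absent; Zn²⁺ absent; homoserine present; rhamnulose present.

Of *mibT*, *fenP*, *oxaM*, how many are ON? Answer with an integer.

Homoserine is present, so YilX is active.
Fumarate is present, so LutB is inactive.
No repressor is bound and YilX is active, so *mibT* is transcribed.
→ *mibT* is ON.
cAMP is absent, so JovR is inactive.
Mn²⁺ is present, so LomC is active.
No repressor is bound and LomC is active, so *fenP* is transcribed.
→ *fenP* is ON.
Zn²⁺ is absent, so SibP is active.
Rhamnulose is present, so KepF is active.
No repressor is bound and SibP and KepF are active, so *oxaM* is transcribed.
→ *oxaM* is ON.
3 of the 3 genes are transcribed.

3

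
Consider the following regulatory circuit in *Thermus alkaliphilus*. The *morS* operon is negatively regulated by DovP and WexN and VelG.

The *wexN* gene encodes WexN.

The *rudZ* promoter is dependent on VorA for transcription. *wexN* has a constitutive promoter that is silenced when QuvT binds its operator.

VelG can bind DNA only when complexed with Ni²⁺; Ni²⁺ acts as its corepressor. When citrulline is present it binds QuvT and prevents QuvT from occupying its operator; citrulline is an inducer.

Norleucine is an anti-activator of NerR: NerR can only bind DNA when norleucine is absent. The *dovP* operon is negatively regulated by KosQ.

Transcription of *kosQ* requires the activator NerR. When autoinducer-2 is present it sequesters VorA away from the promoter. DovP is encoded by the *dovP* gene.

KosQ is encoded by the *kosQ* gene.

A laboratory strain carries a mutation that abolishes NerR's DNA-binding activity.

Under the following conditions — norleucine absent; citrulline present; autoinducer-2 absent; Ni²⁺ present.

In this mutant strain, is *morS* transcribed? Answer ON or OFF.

NerR is non-functional in this strain, so it has no effect.
Required activator NerR is absent, so *kosQ* is not transcribed.
So KosQ is not produced.
With no repressor bound, *dovP* is transcribed.
So DovP is produced and active.
Citrulline is present, so QuvT is inactive.
With no repressor bound, *wexN* is transcribed.
So WexN is produced and active.
Ni²⁺ is present, so VelG is active.
With repressor DovP bound, *morS* is not transcribed.

OFF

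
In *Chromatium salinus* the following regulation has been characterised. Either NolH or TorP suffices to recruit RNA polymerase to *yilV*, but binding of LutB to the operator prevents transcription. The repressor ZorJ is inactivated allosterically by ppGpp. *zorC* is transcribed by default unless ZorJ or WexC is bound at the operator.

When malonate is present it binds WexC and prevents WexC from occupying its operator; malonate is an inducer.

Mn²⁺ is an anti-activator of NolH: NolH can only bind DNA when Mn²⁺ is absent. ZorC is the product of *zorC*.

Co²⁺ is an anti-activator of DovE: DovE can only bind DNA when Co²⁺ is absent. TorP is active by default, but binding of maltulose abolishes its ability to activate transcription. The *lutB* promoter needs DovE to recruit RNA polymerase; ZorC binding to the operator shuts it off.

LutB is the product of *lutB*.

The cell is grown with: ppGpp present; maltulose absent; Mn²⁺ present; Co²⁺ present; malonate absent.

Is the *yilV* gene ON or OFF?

Mn²⁺ is present, so NolH is inactive.
Co²⁺ is present, so DovE is inactive.
ppGpp is present, so ZorJ is inactive.
Malonate is absent, so WexC is active.
With repressor WexC bound, *zorC* is not transcribed.
So ZorC is not produced.
Required activator DovE is absent, so *lutB* is not transcribed.
So LutB is not produced.
Maltulose is absent, so TorP is active.
Activator TorP is present, so *yilV* is transcribed.

ON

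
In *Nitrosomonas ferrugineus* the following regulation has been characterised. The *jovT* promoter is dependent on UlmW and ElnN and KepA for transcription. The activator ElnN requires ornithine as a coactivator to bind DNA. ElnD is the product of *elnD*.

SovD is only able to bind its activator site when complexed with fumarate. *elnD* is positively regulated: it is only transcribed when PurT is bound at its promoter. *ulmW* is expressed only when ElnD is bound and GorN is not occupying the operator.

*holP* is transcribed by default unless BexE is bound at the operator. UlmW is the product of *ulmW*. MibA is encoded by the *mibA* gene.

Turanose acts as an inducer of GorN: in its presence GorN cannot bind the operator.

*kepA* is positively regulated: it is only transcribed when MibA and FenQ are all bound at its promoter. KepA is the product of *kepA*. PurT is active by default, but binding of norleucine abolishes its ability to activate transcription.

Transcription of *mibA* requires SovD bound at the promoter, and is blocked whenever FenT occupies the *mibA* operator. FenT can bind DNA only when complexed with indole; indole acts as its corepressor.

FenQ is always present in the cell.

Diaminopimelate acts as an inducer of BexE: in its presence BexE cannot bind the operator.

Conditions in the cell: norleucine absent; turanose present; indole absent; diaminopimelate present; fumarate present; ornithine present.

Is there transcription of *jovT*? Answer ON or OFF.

Turanose is present, so GorN is inactive.
Norleucine is absent, so PurT is active.
No repressor is bound and PurT is active, so *elnD* is transcribed.
So ElnD is produced and active.
No repressor is bound and ElnD is active, so *ulmW* is transcribed.
So UlmW is produced and active.
Ornithine is present, so ElnN is active.
Indole is absent, so FenT is inactive.
Fumarate is present, so SovD is active.
No repressor is bound and SovD is active, so *mibA* is transcribed.
So MibA is produced and active.
FenQ is produced constitutively and is active.
No repressor is bound and MibA and FenQ are active, so *kepA* is transcribed.
So KepA is produced and active.
No repressor is bound and UlmW and ElnN and KepA are active, so *jovT* is transcribed.

ON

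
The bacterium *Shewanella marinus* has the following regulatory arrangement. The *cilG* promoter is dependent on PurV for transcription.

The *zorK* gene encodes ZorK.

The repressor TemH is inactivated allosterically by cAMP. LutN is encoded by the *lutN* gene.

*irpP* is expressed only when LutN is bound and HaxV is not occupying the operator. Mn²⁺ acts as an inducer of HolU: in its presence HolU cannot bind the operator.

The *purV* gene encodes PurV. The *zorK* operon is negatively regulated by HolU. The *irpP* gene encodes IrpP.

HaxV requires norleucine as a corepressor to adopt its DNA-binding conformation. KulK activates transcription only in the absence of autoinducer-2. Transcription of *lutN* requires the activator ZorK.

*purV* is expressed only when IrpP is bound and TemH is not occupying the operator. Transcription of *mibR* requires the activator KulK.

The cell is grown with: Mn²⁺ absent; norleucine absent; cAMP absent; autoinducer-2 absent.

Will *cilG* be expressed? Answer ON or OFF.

Mn²⁺ is absent, so HolU is active.
With repressor HolU bound, *zorK* is not transcribed.
So ZorK is not produced.
Required activator ZorK is absent, so *lutN* is not transcribed.
So LutN is not produced.
Norleucine is absent, so HaxV is inactive.
Required activator LutN is absent, so *irpP* is not transcribed.
So IrpP is not produced.
cAMP is absent, so TemH is active.
With repressor TemH bound, *purV* is not transcribed.
So PurV is not produced.
Required activator PurV is absent, so *cilG* is not transcribed.

OFF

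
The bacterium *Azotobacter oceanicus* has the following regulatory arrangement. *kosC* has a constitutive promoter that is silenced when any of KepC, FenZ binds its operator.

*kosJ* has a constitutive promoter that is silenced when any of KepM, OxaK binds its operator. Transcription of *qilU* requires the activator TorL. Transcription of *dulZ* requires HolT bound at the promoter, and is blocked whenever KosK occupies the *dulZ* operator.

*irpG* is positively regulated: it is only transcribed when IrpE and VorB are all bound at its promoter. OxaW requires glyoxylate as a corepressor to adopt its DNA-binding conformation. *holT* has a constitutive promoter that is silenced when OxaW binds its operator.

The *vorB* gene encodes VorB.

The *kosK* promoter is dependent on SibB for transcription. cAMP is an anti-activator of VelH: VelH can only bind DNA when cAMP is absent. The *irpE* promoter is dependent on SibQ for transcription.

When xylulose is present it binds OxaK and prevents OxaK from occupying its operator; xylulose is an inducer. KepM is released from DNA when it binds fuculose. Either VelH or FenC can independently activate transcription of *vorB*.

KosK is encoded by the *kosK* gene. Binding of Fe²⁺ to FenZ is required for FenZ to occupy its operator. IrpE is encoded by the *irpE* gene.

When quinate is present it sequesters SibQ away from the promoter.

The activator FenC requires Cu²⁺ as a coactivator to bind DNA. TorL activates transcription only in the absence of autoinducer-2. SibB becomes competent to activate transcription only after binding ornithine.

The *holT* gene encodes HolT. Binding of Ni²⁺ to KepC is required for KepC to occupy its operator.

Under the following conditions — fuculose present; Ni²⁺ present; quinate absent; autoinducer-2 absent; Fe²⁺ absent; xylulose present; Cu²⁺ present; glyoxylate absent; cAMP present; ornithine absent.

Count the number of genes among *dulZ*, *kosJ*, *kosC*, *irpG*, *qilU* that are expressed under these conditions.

4

Ornithine is absent, so SibB is inactive.
Required activator SibB is absent, so *kosK* is not transcribed.
So KosK is not produced.
Glyoxylate is absent, so OxaW is inactive.
With no repressor bound, *holT* is transcribed.
So HolT is produced and active.
No repressor is bound and HolT is active, so *dulZ* is transcribed.
→ *dulZ* is ON.
Fuculose is present, so KepM is inactive.
Xylulose is present, so OxaK is inactive.
With no repressor bound, *kosJ* is transcribed.
→ *kosJ* is ON.
Ni²⁺ is present, so KepC is active.
Fe²⁺ is absent, so FenZ is inactive.
With repressor KepC bound, *kosC* is not transcribed.
→ *kosC* is OFF.
Quinate is absent, so SibQ is active.
No repressor is bound and SibQ is active, so *irpE* is transcribed.
So IrpE is produced and active.
cAMP is present, so VelH is inactive.
Cu²⁺ is present, so FenC is active.
Activator FenC is present, so *vorB* is transcribed.
So VorB is produced and active.
No repressor is bound and IrpE and VorB are active, so *irpG* is transcribed.
→ *irpG* is ON.
Autoinducer-2 is absent, so TorL is active.
No repressor is bound and TorL is active, so *qilU* is transcribed.
→ *qilU* is ON.
4 of the 5 genes are transcribed.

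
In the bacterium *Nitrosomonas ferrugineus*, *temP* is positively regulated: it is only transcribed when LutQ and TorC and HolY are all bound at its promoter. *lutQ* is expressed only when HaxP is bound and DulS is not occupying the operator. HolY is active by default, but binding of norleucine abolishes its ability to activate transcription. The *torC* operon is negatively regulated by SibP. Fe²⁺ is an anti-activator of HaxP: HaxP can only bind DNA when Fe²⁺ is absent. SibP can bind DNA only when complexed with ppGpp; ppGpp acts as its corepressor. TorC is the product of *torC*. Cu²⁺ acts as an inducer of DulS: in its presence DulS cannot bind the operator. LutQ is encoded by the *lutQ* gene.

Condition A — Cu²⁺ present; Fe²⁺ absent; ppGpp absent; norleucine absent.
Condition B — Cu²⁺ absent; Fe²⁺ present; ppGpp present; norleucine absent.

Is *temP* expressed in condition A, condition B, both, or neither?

Condition A:
Cu²⁺ is present, so DulS is inactive.
Fe²⁺ is absent, so HaxP is active.
No repressor is bound and HaxP is active, so *lutQ* is transcribed.
So LutQ is produced and active.
ppGpp is absent, so SibP is inactive.
With no repressor bound, *torC* is transcribed.
So TorC is produced and active.
Norleucine is absent, so HolY is active.
No repressor is bound and LutQ and TorC and HolY are active, so *temP* is transcribed.
→ *temP* is ON in A.
Condition B:
Cu²⁺ is absent, so DulS is active.
Fe²⁺ is present, so HaxP is inactive.
With repressor DulS bound, *lutQ* is not transcribed.
So LutQ is not produced.
ppGpp is present, so SibP is active.
With repressor SibP bound, *torC* is not transcribed.
So TorC is not produced.
Norleucine is absent, so HolY is active.
Required activator LutQ is absent, so *temP* is not transcribed.
→ *temP* is OFF in B.

A only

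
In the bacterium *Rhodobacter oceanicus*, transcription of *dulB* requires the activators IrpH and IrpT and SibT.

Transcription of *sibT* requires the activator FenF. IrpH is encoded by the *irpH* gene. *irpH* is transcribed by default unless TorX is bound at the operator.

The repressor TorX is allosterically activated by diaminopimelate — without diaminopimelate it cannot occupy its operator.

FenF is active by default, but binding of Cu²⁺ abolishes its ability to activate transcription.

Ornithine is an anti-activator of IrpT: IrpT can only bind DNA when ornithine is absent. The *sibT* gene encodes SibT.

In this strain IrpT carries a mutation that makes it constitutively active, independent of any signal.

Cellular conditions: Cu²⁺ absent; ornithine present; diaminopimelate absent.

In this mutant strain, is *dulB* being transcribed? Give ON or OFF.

ON

Diaminopimelate is absent, so TorX is inactive.
With no repressor bound, *irpH* is transcribed.
So IrpH is produced and active.
IrpT is constitutively active in this strain.
Cu²⁺ is absent, so FenF is active.
No repressor is bound and FenF is active, so *sibT* is transcribed.
So SibT is produced and active.
No repressor is bound and IrpH and IrpT and SibT are active, so *dulB* is transcribed.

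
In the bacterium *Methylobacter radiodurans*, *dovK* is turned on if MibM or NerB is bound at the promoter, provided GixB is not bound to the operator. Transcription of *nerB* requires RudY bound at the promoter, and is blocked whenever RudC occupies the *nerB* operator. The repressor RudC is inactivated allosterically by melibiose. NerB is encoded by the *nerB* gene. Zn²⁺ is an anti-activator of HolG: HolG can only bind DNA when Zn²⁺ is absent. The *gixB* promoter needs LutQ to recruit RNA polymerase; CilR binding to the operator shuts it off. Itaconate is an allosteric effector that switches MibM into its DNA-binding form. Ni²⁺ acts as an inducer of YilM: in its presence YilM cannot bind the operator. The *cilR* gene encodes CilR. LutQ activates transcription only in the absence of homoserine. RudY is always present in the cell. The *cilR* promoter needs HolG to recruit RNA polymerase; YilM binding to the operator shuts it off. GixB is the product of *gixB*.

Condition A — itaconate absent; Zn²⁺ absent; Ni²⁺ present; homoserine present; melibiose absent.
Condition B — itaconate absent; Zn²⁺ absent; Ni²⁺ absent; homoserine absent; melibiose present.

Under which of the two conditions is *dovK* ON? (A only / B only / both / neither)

neither

Condition A:
Itaconate is absent, so MibM is inactive.
Zn²⁺ is absent, so HolG is active.
Ni²⁺ is present, so YilM is inactive.
No repressor is bound and HolG is active, so *cilR* is transcribed.
So CilR is produced and active.
Homoserine is present, so LutQ is inactive.
With repressor CilR bound, *gixB* is not transcribed.
So GixB is not produced.
Melibiose is absent, so RudC is active.
RudY is produced constitutively and is active.
With repressor RudC bound, *nerB* is not transcribed.
So NerB is not produced.
No activator is available at the *dovK* promoter, so *dovK* is not transcribed.
→ *dovK* is OFF in A.
Condition B:
Itaconate is absent, so MibM is inactive.
Zn²⁺ is absent, so HolG is active.
Ni²⁺ is absent, so YilM is active.
With repressor YilM bound, *cilR* is not transcribed.
So CilR is not produced.
Homoserine is absent, so LutQ is active.
No repressor is bound and LutQ is active, so *gixB* is transcribed.
So GixB is produced and active.
Melibiose is present, so RudC is inactive.
RudY is produced constitutively and is active.
No repressor is bound and RudY is active, so *nerB* is transcribed.
So NerB is produced and active.
With repressor GixB bound, *dovK* is not transcribed.
→ *dovK* is OFF in B.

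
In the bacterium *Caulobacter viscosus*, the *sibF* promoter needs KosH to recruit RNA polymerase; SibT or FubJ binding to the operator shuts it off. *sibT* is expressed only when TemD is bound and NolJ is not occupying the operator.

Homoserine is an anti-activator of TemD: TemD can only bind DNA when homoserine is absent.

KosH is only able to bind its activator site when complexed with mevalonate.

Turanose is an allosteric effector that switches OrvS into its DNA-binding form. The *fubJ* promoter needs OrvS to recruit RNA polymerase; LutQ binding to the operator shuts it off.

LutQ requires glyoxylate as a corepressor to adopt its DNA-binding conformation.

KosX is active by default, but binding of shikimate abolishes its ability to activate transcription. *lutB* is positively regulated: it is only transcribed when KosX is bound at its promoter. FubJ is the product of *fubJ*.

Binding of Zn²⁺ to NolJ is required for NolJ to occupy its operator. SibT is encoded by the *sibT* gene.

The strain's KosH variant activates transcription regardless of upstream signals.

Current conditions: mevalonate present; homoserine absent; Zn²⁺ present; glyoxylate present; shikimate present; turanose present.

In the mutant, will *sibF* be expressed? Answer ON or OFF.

Homoserine is absent, so TemD is active.
Zn²⁺ is present, so NolJ is active.
With repressor NolJ bound, *sibT* is not transcribed.
So SibT is not produced.
KosH is constitutively active in this strain.
Turanose is present, so OrvS is active.
Glyoxylate is present, so LutQ is active.
With repressor LutQ bound, *fubJ* is not transcribed.
So FubJ is not produced.
No repressor is bound and KosH is active, so *sibF* is transcribed.

ON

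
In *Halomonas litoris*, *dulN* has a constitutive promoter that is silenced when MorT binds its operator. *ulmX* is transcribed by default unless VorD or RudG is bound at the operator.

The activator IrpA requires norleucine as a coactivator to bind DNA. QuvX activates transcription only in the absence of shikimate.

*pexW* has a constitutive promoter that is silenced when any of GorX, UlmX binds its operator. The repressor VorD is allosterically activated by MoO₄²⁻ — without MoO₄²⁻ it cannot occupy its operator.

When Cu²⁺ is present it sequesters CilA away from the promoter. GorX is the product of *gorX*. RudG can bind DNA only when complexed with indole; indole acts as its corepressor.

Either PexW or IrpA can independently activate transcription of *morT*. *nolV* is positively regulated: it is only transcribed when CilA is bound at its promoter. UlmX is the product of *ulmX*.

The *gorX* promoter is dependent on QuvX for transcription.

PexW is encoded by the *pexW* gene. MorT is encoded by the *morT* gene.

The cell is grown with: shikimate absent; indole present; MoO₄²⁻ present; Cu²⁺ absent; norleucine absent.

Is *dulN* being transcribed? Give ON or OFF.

ON

Shikimate is absent, so QuvX is active.
No repressor is bound and QuvX is active, so *gorX* is transcribed.
So GorX is produced and active.
MoO₄²⁻ is present, so VorD is active.
Indole is present, so RudG is active.
With repressor VorD bound, *ulmX* is not transcribed.
So UlmX is not produced.
With repressor GorX bound, *pexW* is not transcribed.
So PexW is not produced.
Norleucine is absent, so IrpA is inactive.
No activator is available at the *morT* promoter, so *morT* is not transcribed.
So MorT is not produced.
With no repressor bound, *dulN* is transcribed.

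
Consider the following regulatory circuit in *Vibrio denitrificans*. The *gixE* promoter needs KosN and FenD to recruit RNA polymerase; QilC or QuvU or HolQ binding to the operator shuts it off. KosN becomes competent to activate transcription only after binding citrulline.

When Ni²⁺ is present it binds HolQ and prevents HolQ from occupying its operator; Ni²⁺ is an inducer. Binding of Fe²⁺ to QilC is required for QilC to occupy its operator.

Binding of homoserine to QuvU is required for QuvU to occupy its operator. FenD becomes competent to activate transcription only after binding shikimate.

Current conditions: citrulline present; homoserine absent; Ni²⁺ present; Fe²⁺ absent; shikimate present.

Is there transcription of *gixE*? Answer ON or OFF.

ON

Fe²⁺ is absent, so QilC is inactive.
Homoserine is absent, so QuvU is inactive.
Citrulline is present, so KosN is active.
Shikimate is present, so FenD is active.
Ni²⁺ is present, so HolQ is inactive.
No repressor is bound and KosN and FenD are active, so *gixE* is transcribed.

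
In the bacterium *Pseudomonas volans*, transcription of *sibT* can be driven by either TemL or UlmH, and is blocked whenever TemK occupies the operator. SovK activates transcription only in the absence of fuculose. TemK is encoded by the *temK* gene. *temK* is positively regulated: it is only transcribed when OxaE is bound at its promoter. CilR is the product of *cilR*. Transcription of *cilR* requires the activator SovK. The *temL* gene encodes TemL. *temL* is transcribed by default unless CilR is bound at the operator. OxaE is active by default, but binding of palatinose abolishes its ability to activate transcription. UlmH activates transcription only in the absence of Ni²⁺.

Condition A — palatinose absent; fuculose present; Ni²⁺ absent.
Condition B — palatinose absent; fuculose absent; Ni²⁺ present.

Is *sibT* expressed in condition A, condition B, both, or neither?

neither

Condition A:
Palatinose is absent, so OxaE is active.
No repressor is bound and OxaE is active, so *temK* is transcribed.
So TemK is produced and active.
Fuculose is present, so SovK is inactive.
Required activator SovK is absent, so *cilR* is not transcribed.
So CilR is not produced.
With no repressor bound, *temL* is transcribed.
So TemL is produced and active.
Ni²⁺ is absent, so UlmH is active.
With repressor TemK bound, *sibT* is not transcribed.
→ *sibT* is OFF in A.
Condition B:
Palatinose is absent, so OxaE is active.
No repressor is bound and OxaE is active, so *temK* is transcribed.
So TemK is produced and active.
Fuculose is absent, so SovK is active.
No repressor is bound and SovK is active, so *cilR* is transcribed.
So CilR is produced and active.
With repressor CilR bound, *temL* is not transcribed.
So TemL is not produced.
Ni²⁺ is present, so UlmH is inactive.
With repressor TemK bound, *sibT* is not transcribed.
→ *sibT* is OFF in B.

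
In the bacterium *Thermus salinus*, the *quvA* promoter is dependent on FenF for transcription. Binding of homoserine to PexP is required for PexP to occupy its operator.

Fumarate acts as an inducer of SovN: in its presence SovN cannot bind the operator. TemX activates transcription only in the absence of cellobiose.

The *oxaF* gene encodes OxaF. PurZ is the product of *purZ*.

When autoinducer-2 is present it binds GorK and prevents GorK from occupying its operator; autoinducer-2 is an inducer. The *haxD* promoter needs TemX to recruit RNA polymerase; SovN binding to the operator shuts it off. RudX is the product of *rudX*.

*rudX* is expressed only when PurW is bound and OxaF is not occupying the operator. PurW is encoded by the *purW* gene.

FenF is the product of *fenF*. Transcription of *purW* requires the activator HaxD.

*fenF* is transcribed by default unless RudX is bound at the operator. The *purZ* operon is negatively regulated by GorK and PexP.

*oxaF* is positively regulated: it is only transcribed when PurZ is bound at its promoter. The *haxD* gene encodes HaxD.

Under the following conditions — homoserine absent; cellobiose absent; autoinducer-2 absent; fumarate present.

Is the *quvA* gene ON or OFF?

Autoinducer-2 is absent, so GorK is active.
Homoserine is absent, so PexP is inactive.
With repressor GorK bound, *purZ* is not transcribed.
So PurZ is not produced.
Required activator PurZ is absent, so *oxaF* is not transcribed.
So OxaF is not produced.
Fumarate is present, so SovN is inactive.
Cellobiose is absent, so TemX is active.
No repressor is bound and TemX is active, so *haxD* is transcribed.
So HaxD is produced and active.
No repressor is bound and HaxD is active, so *purW* is transcribed.
So PurW is produced and active.
No repressor is bound and PurW is active, so *rudX* is transcribed.
So RudX is produced and active.
With repressor RudX bound, *fenF* is not transcribed.
So FenF is not produced.
Required activator FenF is absent, so *quvA* is not transcribed.

OFF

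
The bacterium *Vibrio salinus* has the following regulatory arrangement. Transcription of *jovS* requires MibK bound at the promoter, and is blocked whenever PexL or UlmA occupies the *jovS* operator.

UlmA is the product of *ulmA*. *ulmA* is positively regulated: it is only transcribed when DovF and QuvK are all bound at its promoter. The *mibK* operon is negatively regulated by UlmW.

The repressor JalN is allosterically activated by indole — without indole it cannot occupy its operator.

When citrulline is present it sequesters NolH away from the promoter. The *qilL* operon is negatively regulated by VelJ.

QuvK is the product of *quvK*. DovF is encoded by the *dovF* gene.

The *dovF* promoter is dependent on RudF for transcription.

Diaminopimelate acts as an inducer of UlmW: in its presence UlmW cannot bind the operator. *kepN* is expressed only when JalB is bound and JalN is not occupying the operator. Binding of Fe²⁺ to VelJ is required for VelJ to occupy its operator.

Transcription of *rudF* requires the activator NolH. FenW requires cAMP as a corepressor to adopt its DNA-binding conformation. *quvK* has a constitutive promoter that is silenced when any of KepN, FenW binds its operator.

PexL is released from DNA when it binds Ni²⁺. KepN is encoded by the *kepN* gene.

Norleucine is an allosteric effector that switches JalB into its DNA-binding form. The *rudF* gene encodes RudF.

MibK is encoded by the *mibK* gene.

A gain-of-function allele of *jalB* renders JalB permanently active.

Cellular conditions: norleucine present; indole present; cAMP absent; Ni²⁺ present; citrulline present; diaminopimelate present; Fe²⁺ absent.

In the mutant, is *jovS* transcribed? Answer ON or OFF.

Diaminopimelate is present, so UlmW is inactive.
With no repressor bound, *mibK* is transcribed.
So MibK is produced and active.
Ni²⁺ is present, so PexL is inactive.
Citrulline is present, so NolH is inactive.
Required activator NolH is absent, so *rudF* is not transcribed.
So RudF is not produced.
Required activator RudF is absent, so *dovF* is not transcribed.
So DovF is not produced.
JalB is constitutively active in this strain.
Indole is present, so JalN is active.
With repressor JalN bound, *kepN* is not transcribed.
So KepN is not produced.
cAMP is absent, so FenW is inactive.
With no repressor bound, *quvK* is transcribed.
So QuvK is produced and active.
Required activator DovF is absent, so *ulmA* is not transcribed.
So UlmA is not produced.
No repressor is bound and MibK is active, so *jovS* is transcribed.

ON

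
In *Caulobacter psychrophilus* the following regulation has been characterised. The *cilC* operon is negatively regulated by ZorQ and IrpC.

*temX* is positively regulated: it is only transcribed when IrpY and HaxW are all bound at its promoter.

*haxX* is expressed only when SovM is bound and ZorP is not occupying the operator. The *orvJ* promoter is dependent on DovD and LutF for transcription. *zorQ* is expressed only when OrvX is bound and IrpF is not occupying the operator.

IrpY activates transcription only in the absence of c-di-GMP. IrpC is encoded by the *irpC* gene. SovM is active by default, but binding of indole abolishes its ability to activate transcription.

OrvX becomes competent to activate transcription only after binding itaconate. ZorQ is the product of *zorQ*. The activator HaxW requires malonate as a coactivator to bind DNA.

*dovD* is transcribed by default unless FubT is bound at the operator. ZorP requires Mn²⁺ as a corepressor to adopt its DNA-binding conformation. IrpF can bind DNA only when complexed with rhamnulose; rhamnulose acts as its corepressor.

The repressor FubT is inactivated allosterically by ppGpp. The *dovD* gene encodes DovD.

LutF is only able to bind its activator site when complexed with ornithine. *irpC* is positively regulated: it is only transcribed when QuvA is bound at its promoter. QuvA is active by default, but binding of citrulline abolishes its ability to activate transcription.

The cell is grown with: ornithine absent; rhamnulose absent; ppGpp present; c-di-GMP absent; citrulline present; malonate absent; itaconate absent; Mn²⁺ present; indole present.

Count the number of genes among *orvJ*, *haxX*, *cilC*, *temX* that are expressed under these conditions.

ppGpp is present, so FubT is inactive.
With no repressor bound, *dovD* is transcribed.
So DovD is produced and active.
Ornithine is absent, so LutF is inactive.
Required activator LutF is absent, so *orvJ* is not transcribed.
→ *orvJ* is OFF.
Mn²⁺ is present, so ZorP is active.
Indole is present, so SovM is inactive.
With repressor ZorP bound, *haxX* is not transcribed.
→ *haxX* is OFF.
Rhamnulose is absent, so IrpF is inactive.
Itaconate is absent, so OrvX is inactive.
Required activator OrvX is absent, so *zorQ* is not transcribed.
So ZorQ is not produced.
Citrulline is present, so QuvA is inactive.
Required activator QuvA is absent, so *irpC* is not transcribed.
So IrpC is not produced.
With no repressor bound, *cilC* is transcribed.
→ *cilC* is ON.
c-di-GMP is absent, so IrpY is active.
Malonate is absent, so HaxW is inactive.
Required activator HaxW is absent, so *temX* is not transcribed.
→ *temX* is OFF.
1 of the 4 genes is transcribed.

1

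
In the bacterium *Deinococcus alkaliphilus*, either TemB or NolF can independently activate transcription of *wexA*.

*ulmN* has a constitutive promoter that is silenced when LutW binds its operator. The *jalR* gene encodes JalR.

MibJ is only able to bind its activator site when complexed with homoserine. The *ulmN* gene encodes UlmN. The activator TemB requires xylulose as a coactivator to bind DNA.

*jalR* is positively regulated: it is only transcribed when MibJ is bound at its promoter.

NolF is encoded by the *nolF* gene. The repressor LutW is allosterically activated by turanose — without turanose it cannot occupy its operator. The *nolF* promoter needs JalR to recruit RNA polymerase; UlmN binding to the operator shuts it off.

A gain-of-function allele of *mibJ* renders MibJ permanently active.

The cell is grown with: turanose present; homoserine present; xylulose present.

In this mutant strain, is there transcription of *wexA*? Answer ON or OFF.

ON

Xylulose is present, so TemB is active.
Turanose is present, so LutW is active.
With repressor LutW bound, *ulmN* is not transcribed.
So UlmN is not produced.
MibJ is constitutively active in this strain.
No repressor is bound and MibJ is active, so *jalR* is transcribed.
So JalR is produced and active.
No repressor is bound and JalR is active, so *nolF* is transcribed.
So NolF is produced and active.
Activator TemB is present, so *wexA* is transcribed.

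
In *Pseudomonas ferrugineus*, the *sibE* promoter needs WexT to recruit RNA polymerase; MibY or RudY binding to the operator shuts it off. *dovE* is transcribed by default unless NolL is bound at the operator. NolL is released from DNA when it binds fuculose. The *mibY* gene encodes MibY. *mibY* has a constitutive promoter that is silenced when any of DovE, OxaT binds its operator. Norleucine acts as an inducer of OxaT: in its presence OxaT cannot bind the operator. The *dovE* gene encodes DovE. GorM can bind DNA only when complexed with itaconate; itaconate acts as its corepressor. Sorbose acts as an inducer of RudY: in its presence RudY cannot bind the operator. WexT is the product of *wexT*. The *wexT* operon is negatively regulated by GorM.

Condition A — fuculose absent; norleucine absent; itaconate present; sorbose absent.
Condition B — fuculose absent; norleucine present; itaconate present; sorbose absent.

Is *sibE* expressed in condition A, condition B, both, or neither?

Condition A:
Fuculose is absent, so NolL is active.
With repressor NolL bound, *dovE* is not transcribed.
So DovE is not produced.
Norleucine is absent, so OxaT is active.
With repressor OxaT bound, *mibY* is not transcribed.
So MibY is not produced.
Itaconate is present, so GorM is active.
With repressor GorM bound, *wexT* is not transcribed.
So WexT is not produced.
Sorbose is absent, so RudY is active.
With repressor RudY bound, *sibE* is not transcribed.
→ *sibE* is OFF in A.
Condition B:
Fuculose is absent, so NolL is active.
With repressor NolL bound, *dovE* is not transcribed.
So DovE is not produced.
Norleucine is present, so OxaT is inactive.
With no repressor bound, *mibY* is transcribed.
So MibY is produced and active.
Itaconate is present, so GorM is active.
With repressor GorM bound, *wexT* is not transcribed.
So WexT is not produced.
Sorbose is absent, so RudY is active.
With repressor MibY bound, *sibE* is not transcribed.
→ *sibE* is OFF in B.

neither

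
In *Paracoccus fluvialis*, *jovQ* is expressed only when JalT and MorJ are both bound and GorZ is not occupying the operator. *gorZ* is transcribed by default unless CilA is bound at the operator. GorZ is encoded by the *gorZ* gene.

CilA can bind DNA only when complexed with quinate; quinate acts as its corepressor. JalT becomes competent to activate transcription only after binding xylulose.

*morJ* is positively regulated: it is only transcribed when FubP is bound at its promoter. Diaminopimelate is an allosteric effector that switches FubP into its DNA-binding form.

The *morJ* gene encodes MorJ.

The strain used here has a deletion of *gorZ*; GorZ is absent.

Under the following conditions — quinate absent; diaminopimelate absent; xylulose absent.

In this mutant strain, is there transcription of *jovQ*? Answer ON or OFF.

GorZ is non-functional in this strain, so it has no effect.
Xylulose is absent, so JalT is inactive.
Diaminopimelate is absent, so FubP is inactive.
Required activator FubP is absent, so *morJ* is not transcribed.
So MorJ is not produced.
Required activator JalT is absent, so *jovQ* is not transcribed.

OFF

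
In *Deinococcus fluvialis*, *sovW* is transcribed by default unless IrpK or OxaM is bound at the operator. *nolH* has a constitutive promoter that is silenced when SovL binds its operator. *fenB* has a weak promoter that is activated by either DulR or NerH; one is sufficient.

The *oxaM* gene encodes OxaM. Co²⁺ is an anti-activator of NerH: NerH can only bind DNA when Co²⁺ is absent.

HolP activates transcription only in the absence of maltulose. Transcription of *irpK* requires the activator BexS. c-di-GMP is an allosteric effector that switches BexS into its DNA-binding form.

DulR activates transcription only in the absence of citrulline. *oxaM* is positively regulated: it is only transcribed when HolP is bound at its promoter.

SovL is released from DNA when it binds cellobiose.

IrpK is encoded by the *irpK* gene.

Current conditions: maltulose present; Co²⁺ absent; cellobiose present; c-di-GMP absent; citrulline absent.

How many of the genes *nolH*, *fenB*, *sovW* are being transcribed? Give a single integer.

Cellobiose is present, so SovL is inactive.
With no repressor bound, *nolH* is transcribed.
→ *nolH* is ON.
Citrulline is absent, so DulR is active.
Co²⁺ is absent, so NerH is active.
Activator DulR is present, so *fenB* is transcribed.
→ *fenB* is ON.
c-di-GMP is absent, so BexS is inactive.
Required activator BexS is absent, so *irpK* is not transcribed.
So IrpK is not produced.
Maltulose is present, so HolP is inactive.
Required activator HolP is absent, so *oxaM* is not transcribed.
So OxaM is not produced.
With no repressor bound, *sovW* is transcribed.
→ *sovW* is ON.
3 of the 3 genes are transcribed.

3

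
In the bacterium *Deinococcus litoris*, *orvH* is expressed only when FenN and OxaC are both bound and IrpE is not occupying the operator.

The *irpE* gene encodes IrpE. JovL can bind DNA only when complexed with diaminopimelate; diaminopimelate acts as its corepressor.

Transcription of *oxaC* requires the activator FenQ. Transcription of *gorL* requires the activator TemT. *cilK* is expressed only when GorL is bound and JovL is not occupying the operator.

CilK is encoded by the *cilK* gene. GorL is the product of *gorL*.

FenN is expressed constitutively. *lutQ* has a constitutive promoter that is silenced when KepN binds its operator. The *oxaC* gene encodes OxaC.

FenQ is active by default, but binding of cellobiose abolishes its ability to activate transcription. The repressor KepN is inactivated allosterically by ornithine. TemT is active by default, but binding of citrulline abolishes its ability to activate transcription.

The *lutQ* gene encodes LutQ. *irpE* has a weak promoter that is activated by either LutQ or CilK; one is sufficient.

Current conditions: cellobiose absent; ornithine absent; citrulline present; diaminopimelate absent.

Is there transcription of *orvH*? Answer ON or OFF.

Ornithine is absent, so KepN is active.
With repressor KepN bound, *lutQ* is not transcribed.
So LutQ is not produced.
Citrulline is present, so TemT is inactive.
Required activator TemT is absent, so *gorL* is not transcribed.
So GorL is not produced.
Diaminopimelate is absent, so JovL is inactive.
Required activator GorL is absent, so *cilK* is not transcribed.
So CilK is not produced.
No activator is available at the *irpE* promoter, so *irpE* is not transcribed.
So IrpE is not produced.
FenN is produced constitutively and is active.
Cellobiose is absent, so FenQ is active.
No repressor is bound and FenQ is active, so *oxaC* is transcribed.
So OxaC is produced and active.
No repressor is bound and FenN and OxaC are active, so *orvH* is transcribed.

ON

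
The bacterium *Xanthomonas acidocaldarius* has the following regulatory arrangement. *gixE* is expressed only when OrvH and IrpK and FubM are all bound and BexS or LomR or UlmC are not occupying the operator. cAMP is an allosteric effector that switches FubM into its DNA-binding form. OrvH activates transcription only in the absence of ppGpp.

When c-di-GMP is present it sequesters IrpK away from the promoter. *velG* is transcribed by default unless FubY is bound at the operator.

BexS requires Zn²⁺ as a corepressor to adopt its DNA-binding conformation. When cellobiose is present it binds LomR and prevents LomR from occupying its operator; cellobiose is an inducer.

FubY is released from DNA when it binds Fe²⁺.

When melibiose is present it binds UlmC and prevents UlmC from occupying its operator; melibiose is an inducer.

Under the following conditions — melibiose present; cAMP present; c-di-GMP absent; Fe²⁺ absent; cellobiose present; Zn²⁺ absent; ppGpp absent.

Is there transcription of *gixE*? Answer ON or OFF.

ON

ppGpp is absent, so OrvH is active.
c-di-GMP is absent, so IrpK is active.
Zn²⁺ is absent, so BexS is inactive.
cAMP is present, so FubM is active.
Cellobiose is present, so LomR is inactive.
Melibiose is present, so UlmC is inactive.
No repressor is bound and OrvH and IrpK and FubM are active, so *gixE* is transcribed.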